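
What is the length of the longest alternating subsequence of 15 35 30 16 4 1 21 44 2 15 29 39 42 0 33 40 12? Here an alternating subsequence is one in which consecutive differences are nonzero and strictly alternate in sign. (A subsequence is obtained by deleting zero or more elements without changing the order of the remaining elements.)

A longest alternating subsequence is 15, 35, 16, 21, 2, 15, 0, 33, 12 (positions 1,2,4,7,9,10,14,15,17); its 8 consecutive differences strictly alternate in sign, and length 9 is optimal.

9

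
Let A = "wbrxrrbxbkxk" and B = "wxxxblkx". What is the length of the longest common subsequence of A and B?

6

Backtracking the LCS table gives one alignment: w (A1,B1) → x (A4,B3) → x (A8,B4) → b (A9,B5) → k (A10,B7) → x (A11,B8).
So the longest common subsequence has length 6.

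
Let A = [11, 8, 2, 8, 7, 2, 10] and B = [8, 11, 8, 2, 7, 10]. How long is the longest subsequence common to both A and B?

Backtracking the LCS table gives one alignment: 11 (A1,B2) → 8 (A2,B3) → 2 (A3,B4) → 7 (A5,B5) → 10 (A7,B6).
So the longest common subsequence has length 5.

5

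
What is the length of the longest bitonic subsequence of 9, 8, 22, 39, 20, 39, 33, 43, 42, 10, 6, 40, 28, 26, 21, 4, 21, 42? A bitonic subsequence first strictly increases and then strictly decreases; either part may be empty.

Let inc[i] be the LIS ending at i and dec[i] the longest strictly decreasing subsequence starting at i. inc = [1, 1, 2, 3, 2, 3, 3, 4, 4, 2, 1, 4, 3, 3, 3, 1, 3, 5], dec = [4, 3, 5, 6, 4, 6, 5, 7, 6, 3, 2, 5, 4, 3, 2, 1, 1, 1].
max_i inc[i]+dec[i]−1 = 10, with one witness 9, 22, 39, 43, 42, 40, 28, 26, 21, 4.

10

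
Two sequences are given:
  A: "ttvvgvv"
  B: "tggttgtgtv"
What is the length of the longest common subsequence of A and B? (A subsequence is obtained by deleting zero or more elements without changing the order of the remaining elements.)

4

A longest common subsequence is ttgv (length 4); the LCS DP confirms no longer common subsequence exists.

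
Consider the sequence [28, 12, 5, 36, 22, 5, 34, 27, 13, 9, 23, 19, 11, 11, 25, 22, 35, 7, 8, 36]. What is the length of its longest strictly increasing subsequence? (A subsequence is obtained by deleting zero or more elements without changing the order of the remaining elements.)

Let dp[i] be the longest increasing subsequence ending at position i. Then dp = [1, 1, 1, 2, 2, 1, 3, 3, 2, 2, 3, 3, 3, 3, 4, 4, 5, 2, 3, 6].
The maximum is 6; one witness is 12, 22, 23, 25, 35, 36 at positions 2,5,11,15,17,20.

6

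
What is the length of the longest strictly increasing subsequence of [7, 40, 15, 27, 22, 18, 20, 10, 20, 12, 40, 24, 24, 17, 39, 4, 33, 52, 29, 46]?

Let dp[i] be the longest increasing subsequence ending at position i. Then dp = [1, 2, 2, 3, 3, 3, 4, 2, 4, 3, 5, 5, 5, 4, 6, 1, 6, 7, 6, 7].
The maximum is 7; one witness is 7, 15, 18, 20, 24, 39, 52 at positions 1,3,6,7,12,15,18.

7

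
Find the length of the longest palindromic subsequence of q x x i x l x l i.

5

One longest palindromic subsequence is ilxli (positions 4,6,7,8,9); it reads the same forward and backward, and the interval DP gives dp[1][9] = 5.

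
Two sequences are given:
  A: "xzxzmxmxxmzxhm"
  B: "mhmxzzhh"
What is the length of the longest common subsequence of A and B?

Backtracking the LCS table gives one alignment: m (A5,B1) → m (A7,B3) → x (A8,B4) → z (A11,B6) → h (A13,B8).
So the longest common subsequence has length 5.

5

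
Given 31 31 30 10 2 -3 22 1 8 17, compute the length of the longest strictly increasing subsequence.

4

Let dp[i] be the longest increasing subsequence ending at position i. Then dp = [1, 1, 1, 1, 1, 1, 2, 2, 3, 4].
The maximum is 4; one witness is -3, 1, 8, 17 at positions 6,8,9,10.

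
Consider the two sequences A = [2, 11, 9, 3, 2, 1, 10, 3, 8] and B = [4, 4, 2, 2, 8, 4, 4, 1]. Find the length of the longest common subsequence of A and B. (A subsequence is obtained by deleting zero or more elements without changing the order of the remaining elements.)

3

Backtracking the LCS table gives one alignment: 2 (A1,B3) → 2 (A5,B4) → 1 (A6,B8).
So the longest common subsequence has length 3.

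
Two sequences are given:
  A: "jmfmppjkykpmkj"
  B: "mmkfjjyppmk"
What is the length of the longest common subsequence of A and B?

7

Backtracking the LCS table gives one alignment: m (A2,B2) → f (A3,B4) → j (A7,B6) → y (A9,B7) → p (A11,B9) → m (A12,B10) → k (A13,B11).
So the longest common subsequence has length 7.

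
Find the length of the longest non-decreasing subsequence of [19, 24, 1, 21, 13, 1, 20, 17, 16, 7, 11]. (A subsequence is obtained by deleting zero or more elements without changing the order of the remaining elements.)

Scanning left to right, the best length ending at each element is: 19→1, 24→2, 1→1, 21→2, 13→2, 1→2, 20→3, 17→3, 16→3, 7→3, 11→4.
So the longest non-decreasing subsequence has length 4, e.g. 1, 1, 7, 11.

4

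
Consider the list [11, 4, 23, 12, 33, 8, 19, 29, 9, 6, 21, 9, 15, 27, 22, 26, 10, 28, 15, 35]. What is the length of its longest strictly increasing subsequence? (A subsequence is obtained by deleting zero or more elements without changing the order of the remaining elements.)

8

Let dp[i] be the longest increasing subsequence ending at position i. Then dp = [1, 1, 2, 2, 3, 2, 3, 4, 3, 2, 4, 3, 4, 5, 5, 6, 4, 7, 5, 8].
The maximum is 8; one witness is 11, 12, 19, 21, 22, 26, 28, 35 at positions 1,4,7,11,15,16,18,20.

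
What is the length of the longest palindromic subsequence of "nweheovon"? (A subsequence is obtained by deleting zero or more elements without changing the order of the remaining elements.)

One longest palindromic subsequence is novon (positions 1,6,7,8,9); it reads the same forward and backward, and the interval DP gives dp[1][9] = 5.

5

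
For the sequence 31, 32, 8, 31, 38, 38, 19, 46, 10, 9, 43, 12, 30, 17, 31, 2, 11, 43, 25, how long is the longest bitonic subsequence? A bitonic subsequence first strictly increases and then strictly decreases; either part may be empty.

Let inc[i] be the LIS ending at i and dec[i] the longest strictly decreasing subsequence starting at i. inc = [1, 2, 1, 2, 3, 3, 2, 4, 2, 2, 4, 3, 4, 4, 5, 1, 3, 6, 5], dec = [5, 6, 2, 5, 5, 5, 4, 5, 3, 2, 4, 2, 3, 2, 2, 1, 1, 2, 1].
max_i inc[i]+dec[i]−1 = 8, with one witness 31, 32, 38, 46, 43, 30, 17, 11.

8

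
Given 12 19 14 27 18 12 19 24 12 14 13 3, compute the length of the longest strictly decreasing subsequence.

5

One longest decreasing subsequence is 19, 18, 14, 13, 3 (positions 2,5,10,11,12), of length 5; no longer one exists.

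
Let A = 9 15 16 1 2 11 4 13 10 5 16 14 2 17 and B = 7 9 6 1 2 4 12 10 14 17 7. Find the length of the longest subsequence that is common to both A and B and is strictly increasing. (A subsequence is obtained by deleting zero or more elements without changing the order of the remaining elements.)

A longest common strictly increasing subsequence is 1, 2, 4, 10, 14, 17 (length 6); it appears in order in both A and B, and no longer such subsequence exists.

6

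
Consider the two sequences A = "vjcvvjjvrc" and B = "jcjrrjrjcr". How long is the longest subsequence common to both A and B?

Backtracking the LCS table gives one alignment: j (A2,B1) → c (A3,B2) → j (A6,B3) → j (A7,B6) → r (A9,B7) → c (A10,B9).
So the longest common subsequence has length 6.

6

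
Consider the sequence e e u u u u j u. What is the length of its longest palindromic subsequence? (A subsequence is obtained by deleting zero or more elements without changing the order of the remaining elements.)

Using dp[i][j] = 2 + dp[i+1][j−1] if the ends match, else max(dp[i+1][j], dp[i][j−1]):
dp[1][8] = 5. A witness is uuuuu at positions 3,4,5,6,8.

5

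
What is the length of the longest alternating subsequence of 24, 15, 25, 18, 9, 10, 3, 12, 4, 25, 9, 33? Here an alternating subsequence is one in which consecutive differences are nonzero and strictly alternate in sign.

A longest alternating subsequence is 24, 15, 25, 9, 10, 3, 12, 4, 25, 9, 33 (positions 1,2,3,5,6,7,8,9,10,11,12); its 10 consecutive differences strictly alternate in sign, and length 11 is optimal.

11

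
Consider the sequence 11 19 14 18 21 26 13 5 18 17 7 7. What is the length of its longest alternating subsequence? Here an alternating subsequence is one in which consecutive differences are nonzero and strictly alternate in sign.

7

A longest alternating subsequence is 11, 19, 14, 18, 13, 18, 17 (positions 1,2,3,4,7,9,10); its 6 consecutive differences strictly alternate in sign, and length 7 is optimal.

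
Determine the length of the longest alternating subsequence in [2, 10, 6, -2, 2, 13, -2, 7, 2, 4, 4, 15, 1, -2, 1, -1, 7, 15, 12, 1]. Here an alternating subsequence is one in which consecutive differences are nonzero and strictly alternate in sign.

13

A longest alternating subsequence is 2, 10, -2, 2, -2, 7, 2, 4, -2, 1, -1, 15, 12 (positions 1,2,4,5,7,8,9,10,14,15,16,18,19); its 12 consecutive differences strictly alternate in sign, and length 13 is optimal.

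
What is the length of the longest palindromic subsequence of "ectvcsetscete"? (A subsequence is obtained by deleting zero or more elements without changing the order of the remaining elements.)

9

One longest palindromic subsequence is etcstscte (positions 1,3,5,6,8,9,10,12,13); it reads the same forward and backward, and the interval DP gives dp[1][13] = 9.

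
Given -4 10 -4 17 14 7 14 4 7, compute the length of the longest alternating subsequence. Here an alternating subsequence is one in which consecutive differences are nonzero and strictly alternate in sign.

8

A longest alternating subsequence is -4, 10, -4, 17, 7, 14, 4, 7 (positions 1,2,3,4,6,7,8,9); its 7 consecutive differences strictly alternate in sign, and length 8 is optimal.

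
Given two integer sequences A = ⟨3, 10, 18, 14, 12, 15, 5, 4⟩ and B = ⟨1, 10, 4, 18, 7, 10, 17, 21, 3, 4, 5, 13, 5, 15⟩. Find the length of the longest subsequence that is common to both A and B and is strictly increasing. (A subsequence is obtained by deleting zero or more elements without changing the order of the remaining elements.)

For each value that appears in both, track the longest common increasing run ending there.
The best achievable length is 2; one witness is 10, 18 (A-positions 2,3, B-positions 2,4).

2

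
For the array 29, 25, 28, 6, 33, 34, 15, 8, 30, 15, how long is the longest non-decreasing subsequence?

4

Let dp[i] be the longest non-decreasing subsequence ending at position i. Then dp = [1, 1, 2, 1, 3, 4, 2, 2, 3, 3].
The maximum is 4; one witness is 25, 28, 33, 34 at positions 2,3,5,6.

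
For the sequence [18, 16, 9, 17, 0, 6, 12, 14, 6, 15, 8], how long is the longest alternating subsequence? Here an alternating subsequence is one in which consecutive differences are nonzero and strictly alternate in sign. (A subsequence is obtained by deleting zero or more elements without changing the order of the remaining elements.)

8

A longest alternating subsequence is 18, 16, 17, 0, 12, 6, 15, 8 (positions 1,2,4,5,7,9,10,11); its 7 consecutive differences strictly alternate in sign, and length 8 is optimal.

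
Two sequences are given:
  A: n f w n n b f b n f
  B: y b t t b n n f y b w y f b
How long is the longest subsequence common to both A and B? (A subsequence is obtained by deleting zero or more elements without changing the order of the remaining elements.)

Backtracking the LCS table gives one alignment: n (A1,B7) → f (A2,B8) → w (A3,B11) → f (A7,B13) → b (A8,B14).
So the longest common subsequence has length 5.

5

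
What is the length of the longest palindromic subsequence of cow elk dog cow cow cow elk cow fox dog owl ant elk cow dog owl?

One longest palindromic subsequence is cow elk dog cow cow cow cow dog elk cow (positions 1,2,3,4,5,6,8,10,13,14); it reads the same forward and backward, and the interval DP gives dp[1][16] = 10.

10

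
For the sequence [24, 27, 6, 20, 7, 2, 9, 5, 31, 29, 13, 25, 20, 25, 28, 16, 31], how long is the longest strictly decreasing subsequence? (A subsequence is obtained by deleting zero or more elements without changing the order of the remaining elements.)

5

Let dp[i] be the longest decreasing subsequence ending at position i. Then dp = [1, 1, 2, 2, 3, 4, 3, 4, 1, 2, 3, 3, 4, 3, 3, 5, 1].
The maximum is 5; one witness is 31, 29, 25, 20, 16 at positions 9,10,12,13,16.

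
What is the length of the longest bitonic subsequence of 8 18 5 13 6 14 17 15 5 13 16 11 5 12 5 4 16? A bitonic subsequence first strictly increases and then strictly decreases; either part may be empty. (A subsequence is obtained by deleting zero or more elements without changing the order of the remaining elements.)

9

One longest bitonic subsequence is 8, 13, 14, 17, 15, 13, 12, 5, 4 (positions 1,4,6,7,8,10,14,15,16): it rises to 17 then falls. Length 9 is optimal.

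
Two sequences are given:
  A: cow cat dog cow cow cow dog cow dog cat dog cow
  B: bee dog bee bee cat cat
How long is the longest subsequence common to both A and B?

Backtracking the LCS table gives one alignment: cat (A2,B5) → cat (A10,B6).
So the longest common subsequence has length 2.

2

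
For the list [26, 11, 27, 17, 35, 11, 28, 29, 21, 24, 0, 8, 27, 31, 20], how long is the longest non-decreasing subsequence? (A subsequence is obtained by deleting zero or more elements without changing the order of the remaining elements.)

Scanning left to right, the best length ending at each element is: 26→1, 11→1, 27→2, 17→2, 35→3, 11→2, 28→3, 29→4, 21→3, 24→4, 0→1, 8→2, 27→5, 31→6, 20→3.
So the longest non-decreasing subsequence has length 6, e.g. 11, 17, 21, 24, 27, 31.

6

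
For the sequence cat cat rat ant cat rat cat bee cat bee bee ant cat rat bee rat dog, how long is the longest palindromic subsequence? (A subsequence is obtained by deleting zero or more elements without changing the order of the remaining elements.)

9

One longest palindromic subsequence is rat rat cat bee bee bee cat rat rat (positions 3,6,7,8,10,11,13,14,16); it reads the same forward and backward, and the interval DP gives dp[1][17] = 9.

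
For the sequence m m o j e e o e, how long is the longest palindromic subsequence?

One longest palindromic subsequence is oeeo (positions 3,5,6,7); it reads the same forward and backward, and the interval DP gives dp[1][8] = 4.

4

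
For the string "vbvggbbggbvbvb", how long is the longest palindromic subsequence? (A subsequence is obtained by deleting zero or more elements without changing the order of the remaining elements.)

Using dp[i][j] = 2 + dp[i+1][j−1] if the ends match, else max(dp[i+1][j], dp[i][j−1]):
dp[1][14] = 12. A witness is vbvggbbggvbv at positions 1,2,3,4,5,6,7,8,9,11,12,13.

12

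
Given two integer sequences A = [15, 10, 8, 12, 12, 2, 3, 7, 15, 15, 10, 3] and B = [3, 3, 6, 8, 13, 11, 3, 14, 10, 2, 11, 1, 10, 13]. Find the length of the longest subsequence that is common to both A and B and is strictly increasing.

A longest common strictly increasing subsequence is 3, 10 (length 2); it appears in order in both A and B, and no longer such subsequence exists.

2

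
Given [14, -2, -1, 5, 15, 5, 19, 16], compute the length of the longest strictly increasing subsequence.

One longest increasing subsequence is -2, -1, 5, 15, 19 (positions 2,3,4,5,7), of length 5; no longer one exists.

5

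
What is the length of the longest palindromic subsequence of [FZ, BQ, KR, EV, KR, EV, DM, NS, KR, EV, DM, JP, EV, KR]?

One longest palindromic subsequence is KR EV DM EV DM EV KR (positions 3,4,7,10,11,13,14); it reads the same forward and backward, and the interval DP gives dp[1][14] = 7.

7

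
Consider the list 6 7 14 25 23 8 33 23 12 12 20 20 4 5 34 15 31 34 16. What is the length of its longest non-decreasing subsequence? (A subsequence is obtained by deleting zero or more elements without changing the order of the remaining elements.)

9

Scanning left to right, the best length ending at each element is: 6→1, 7→2, 14→3, 25→4, 23→4, 8→3, 33→5, 23→5, 12→4, 12→5, 20→6, 20→7, 4→1, 5→2, 34→8, 15→6, 31→8, 34→9, 16→7.
So the longest non-decreasing subsequence has length 9, e.g. 6, 7, 8, 12, 12, 20, 20, 34, 34.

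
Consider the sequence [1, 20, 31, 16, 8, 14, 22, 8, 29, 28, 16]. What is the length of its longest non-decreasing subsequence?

Let dp[i] be the longest non-decreasing subsequence ending at position i. Then dp = [1, 2, 3, 2, 2, 3, 4, 3, 5, 5, 4].
The maximum is 5; one witness is 1, 8, 14, 22, 29 at positions 1,5,6,7,9.

5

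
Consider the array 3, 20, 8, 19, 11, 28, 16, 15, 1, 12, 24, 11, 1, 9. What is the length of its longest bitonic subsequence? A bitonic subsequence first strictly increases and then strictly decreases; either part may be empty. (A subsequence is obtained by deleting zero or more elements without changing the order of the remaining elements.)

One longest bitonic subsequence is 3, 8, 19, 28, 16, 15, 12, 11, 9 (positions 1,3,4,6,7,8,10,12,14): it rises to 28 then falls. Length 9 is optimal.

9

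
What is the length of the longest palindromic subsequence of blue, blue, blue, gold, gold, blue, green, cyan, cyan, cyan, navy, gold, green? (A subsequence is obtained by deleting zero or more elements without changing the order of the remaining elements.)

One longest palindromic subsequence is green cyan cyan cyan green (positions 7,8,9,10,13); it reads the same forward and backward, and the interval DP gives dp[1][13] = 5.

5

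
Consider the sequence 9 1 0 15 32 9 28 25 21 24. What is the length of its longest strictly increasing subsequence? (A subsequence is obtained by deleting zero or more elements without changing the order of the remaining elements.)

4

Scanning left to right, the best length ending at each element is: 9→1, 1→1, 0→1, 15→2, 32→3, 9→2, 28→3, 25→3, 21→3, 24→4.
So the longest increasing subsequence has length 4, e.g. 9, 15, 21, 24.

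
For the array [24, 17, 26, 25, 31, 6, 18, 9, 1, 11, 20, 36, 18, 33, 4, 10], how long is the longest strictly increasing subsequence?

5

One longest increasing subsequence is 6, 9, 11, 20, 36 (positions 6,8,10,11,12), of length 5; no longer one exists.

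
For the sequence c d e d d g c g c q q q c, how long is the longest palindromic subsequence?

One longest palindromic subsequence is cqqqc (positions 1,10,11,12,13); it reads the same forward and backward, and the interval DP gives dp[1][13] = 5.

5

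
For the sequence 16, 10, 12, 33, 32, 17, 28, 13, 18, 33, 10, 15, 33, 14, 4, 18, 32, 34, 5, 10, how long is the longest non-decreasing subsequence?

Let dp[i] be the longest non-decreasing subsequence ending at position i. Then dp = [1, 1, 2, 3, 3, 3, 4, 3, 4, 5, 2, 4, 6, 4, 1, 5, 6, 7, 2, 3].
The maximum is 7; one witness is 10, 12, 17, 28, 33, 33, 34 at positions 2,3,6,7,10,13,18.

7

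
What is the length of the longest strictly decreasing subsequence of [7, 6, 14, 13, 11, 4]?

One longest decreasing subsequence is 14, 13, 11, 4 (positions 3,4,5,6), of length 4; no longer one exists.

4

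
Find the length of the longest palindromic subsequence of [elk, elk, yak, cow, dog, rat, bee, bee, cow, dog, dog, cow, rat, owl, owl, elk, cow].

8

Using dp[i][j] = 2 + dp[i+1][j−1] if the ends match, else max(dp[i+1][j], dp[i][j−1]):
dp[1][17] = 8. A witness is cow rat cow dog dog cow rat cow at positions 4,6,9,10,11,12,13,17.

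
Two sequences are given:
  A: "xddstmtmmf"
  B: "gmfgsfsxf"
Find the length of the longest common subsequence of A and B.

2

A longest common subsequence is xf (length 2); the LCS DP confirms no longer common subsequence exists.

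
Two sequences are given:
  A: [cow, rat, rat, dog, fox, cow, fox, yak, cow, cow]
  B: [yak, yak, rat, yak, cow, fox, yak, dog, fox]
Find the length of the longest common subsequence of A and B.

Backtracking the LCS table gives one alignment: rat (A2,B3) → cow (A6,B5) → fox (A7,B6) → yak (A8,B7).
So the longest common subsequence has length 4.

4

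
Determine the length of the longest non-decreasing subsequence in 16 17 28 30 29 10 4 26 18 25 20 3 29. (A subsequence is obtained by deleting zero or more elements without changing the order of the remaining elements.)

5

Scanning left to right, the best length ending at each element is: 16→1, 17→2, 28→3, 30→4, 29→4, 10→1, 4→1, 26→3, 18→3, 25→4, 20→4, 3→1, 29→5.
So the longest non-decreasing subsequence has length 5, e.g. 16, 17, 28, 29, 29.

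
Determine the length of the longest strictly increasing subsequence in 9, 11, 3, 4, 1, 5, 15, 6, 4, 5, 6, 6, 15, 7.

5

Let dp[i] be the longest increasing subsequence ending at position i. Then dp = [1, 2, 1, 2, 1, 3, 4, 4, 2, 3, 4, 4, 5, 5].
The maximum is 5; one witness is 3, 4, 5, 6, 15 at positions 3,4,6,8,13.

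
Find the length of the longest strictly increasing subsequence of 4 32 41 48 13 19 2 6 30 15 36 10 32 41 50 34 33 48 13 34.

7

Scanning left to right, the best length ending at each element is: 4→1, 32→2, 41→3, 48→4, 13→2, 19→3, 2→1, 6→2, 30→4, 15→3, 36→5, 10→3, 32→5, 41→6, 50→7, 34→6, 33→6, 48→7, 13→4, 34→7.
So the longest increasing subsequence has length 7, e.g. 4, 13, 19, 30, 36, 41, 50.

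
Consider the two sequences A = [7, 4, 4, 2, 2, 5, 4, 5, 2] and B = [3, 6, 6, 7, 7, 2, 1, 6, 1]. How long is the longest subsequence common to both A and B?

2

A longest common subsequence is 7, 2 (length 2); the LCS DP confirms no longer common subsequence exists.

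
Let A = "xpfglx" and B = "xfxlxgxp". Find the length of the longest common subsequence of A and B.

4

A longest common subsequence is xfgx (length 4); the LCS DP confirms no longer common subsequence exists.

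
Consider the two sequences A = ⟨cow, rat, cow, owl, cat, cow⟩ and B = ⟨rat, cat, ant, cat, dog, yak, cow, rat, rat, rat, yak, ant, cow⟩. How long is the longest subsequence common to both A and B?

3

A longest common subsequence is cow, rat, cow (length 3); the LCS DP confirms no longer common subsequence exists.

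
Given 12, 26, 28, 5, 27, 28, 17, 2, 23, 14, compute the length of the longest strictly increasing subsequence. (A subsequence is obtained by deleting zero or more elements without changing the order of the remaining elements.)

One longest increasing subsequence is 12, 26, 27, 28 (positions 1,2,5,6), of length 4; no longer one exists.

4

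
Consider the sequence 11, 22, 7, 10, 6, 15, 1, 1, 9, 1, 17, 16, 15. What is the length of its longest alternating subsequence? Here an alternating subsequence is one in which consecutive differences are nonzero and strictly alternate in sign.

11

A longest alternating subsequence is 11, 22, 7, 10, 6, 15, 1, 9, 1, 17, 16 (positions 1,2,3,4,5,6,7,9,10,11,12); its 10 consecutive differences strictly alternate in sign, and length 11 is optimal.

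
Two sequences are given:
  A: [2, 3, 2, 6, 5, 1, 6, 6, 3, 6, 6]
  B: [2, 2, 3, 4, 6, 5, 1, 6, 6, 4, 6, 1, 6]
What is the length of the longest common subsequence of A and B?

A longest common subsequence is 2, 3, 6, 5, 1, 6, 6, 6, 6 (length 9); the LCS DP confirms no longer common subsequence exists.

9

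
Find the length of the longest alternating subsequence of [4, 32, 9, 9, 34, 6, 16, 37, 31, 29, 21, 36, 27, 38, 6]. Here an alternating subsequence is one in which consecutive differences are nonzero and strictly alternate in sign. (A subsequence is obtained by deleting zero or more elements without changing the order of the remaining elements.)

11

A longest alternating subsequence is 4, 32, 9, 34, 6, 37, 31, 36, 27, 38, 6 (positions 1,2,3,5,6,8,9,12,13,14,15); its 10 consecutive differences strictly alternate in sign, and length 11 is optimal.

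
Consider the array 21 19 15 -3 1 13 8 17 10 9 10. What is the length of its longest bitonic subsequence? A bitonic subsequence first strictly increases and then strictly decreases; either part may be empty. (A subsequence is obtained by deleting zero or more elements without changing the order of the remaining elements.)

One longest bitonic subsequence is 21, 19, 15, 13, 10, 9 (positions 1,2,3,6,9,10): it rises to 21 then falls. Length 6 is optimal.

6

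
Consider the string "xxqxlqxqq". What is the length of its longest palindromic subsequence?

Using dp[i][j] = 2 + dp[i+1][j−1] if the ends match, else max(dp[i+1][j], dp[i][j−1]):
dp[1][9] = 5. A witness is qqxqq at positions 3,6,7,8,9.

5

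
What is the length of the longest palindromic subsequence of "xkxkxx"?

5

Using dp[i][j] = 2 + dp[i+1][j−1] if the ends match, else max(dp[i+1][j], dp[i][j−1]):
dp[1][6] = 5. A witness is xxkxx at positions 1,3,4,5,6.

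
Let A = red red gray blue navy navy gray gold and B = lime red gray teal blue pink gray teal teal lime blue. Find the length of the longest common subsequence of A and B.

Backtracking the LCS table gives one alignment: red (A2,B2) → gray (A3,B3) → blue (A4,B5) → gray (A7,B7).
So the longest common subsequence has length 4.

4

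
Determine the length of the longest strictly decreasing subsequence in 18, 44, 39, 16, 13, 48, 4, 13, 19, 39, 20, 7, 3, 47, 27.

6

One longest decreasing subsequence is 44, 39, 16, 13, 4, 3 (positions 2,3,4,5,7,13), of length 6; no longer one exists.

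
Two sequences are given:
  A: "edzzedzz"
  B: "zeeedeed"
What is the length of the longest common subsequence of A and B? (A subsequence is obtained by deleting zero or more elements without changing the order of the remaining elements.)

Backtracking the LCS table gives one alignment: e (A1,B4) → d (A2,B5) → e (A5,B7) → d (A6,B8).
So the longest common subsequence has length 4.

4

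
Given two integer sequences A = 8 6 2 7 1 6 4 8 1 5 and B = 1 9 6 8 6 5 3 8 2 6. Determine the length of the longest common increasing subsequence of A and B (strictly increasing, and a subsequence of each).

3

For each value that appears in both, track the longest common increasing run ending there.
The best achievable length is 3; one witness is 1, 6, 8 (A-positions 5,6,8, B-positions 1,3,4).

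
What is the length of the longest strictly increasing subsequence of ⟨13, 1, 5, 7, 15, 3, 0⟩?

Let dp[i] be the longest increasing subsequence ending at position i. Then dp = [1, 1, 2, 3, 4, 2, 1].
The maximum is 4; one witness is 1, 5, 7, 15 at positions 2,3,4,5.

4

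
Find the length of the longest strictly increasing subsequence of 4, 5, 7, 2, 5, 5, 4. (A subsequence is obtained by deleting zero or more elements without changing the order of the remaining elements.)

Let dp[i] be the longest increasing subsequence ending at position i. Then dp = [1, 2, 3, 1, 2, 2, 2].
The maximum is 3; one witness is 4, 5, 7 at positions 1,2,3.

3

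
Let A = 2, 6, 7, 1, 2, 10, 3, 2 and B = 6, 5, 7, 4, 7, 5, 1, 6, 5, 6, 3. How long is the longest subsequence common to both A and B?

Backtracking the LCS table gives one alignment: 6 (A2,B1) → 7 (A3,B5) → 1 (A4,B7) → 3 (A7,B11).
So the longest common subsequence has length 4.

4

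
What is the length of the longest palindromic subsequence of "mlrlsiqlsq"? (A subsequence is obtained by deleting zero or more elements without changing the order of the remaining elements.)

3

One longest palindromic subsequence is qsq (positions 7,9,10); it reads the same forward and backward, and the interval DP gives dp[1][10] = 3.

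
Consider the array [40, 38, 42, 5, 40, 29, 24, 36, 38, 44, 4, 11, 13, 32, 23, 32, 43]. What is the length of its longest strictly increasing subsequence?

One longest increasing subsequence is 5, 11, 13, 23, 32, 43 (positions 4,12,13,15,16,17), of length 6; no longer one exists.

6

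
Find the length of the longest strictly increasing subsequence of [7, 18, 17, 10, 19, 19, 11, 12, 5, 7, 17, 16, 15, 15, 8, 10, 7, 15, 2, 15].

Let dp[i] be the longest increasing subsequence ending at position i. Then dp = [1, 2, 2, 2, 3, 3, 3, 4, 1, 2, 5, 5, 5, 5, 3, 4, 2, 5, 1, 5].
The maximum is 5; one witness is 7, 10, 11, 12, 17 at positions 1,4,7,8,11.

5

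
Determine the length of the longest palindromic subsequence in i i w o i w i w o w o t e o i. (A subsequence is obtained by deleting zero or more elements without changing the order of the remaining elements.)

Using dp[i][j] = 2 + dp[i+1][j−1] if the ends match, else max(dp[i+1][j], dp[i][j−1]):
dp[1][15] = 9. A witness is iwowiwowi at positions 1,3,4,6,7,8,9,10,15.

9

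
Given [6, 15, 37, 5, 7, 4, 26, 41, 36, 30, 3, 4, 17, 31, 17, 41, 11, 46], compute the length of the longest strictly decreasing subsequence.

Let dp[i] be the longest decreasing subsequence ending at position i. Then dp = [1, 1, 1, 2, 2, 3, 2, 1, 2, 3, 4, 4, 4, 3, 4, 1, 5, 1].
The maximum is 5; one witness is 37, 36, 30, 17, 11 at positions 3,9,10,13,17.

5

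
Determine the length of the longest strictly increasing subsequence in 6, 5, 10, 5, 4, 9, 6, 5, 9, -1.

Let dp[i] be the longest increasing subsequence ending at position i. Then dp = [1, 1, 2, 1, 1, 2, 2, 2, 3, 1].
The maximum is 3; one witness is 5, 6, 9 at positions 2,7,9.

3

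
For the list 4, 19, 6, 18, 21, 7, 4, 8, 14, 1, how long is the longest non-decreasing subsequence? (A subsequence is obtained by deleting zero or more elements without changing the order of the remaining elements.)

5

Let dp[i] be the longest non-decreasing subsequence ending at position i. Then dp = [1, 2, 2, 3, 4, 3, 2, 4, 5, 1].
The maximum is 5; one witness is 4, 6, 7, 8, 14 at positions 1,3,6,8,9.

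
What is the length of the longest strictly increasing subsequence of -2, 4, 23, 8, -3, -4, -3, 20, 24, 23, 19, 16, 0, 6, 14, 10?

5

Scanning left to right, the best length ending at each element is: -2→1, 4→2, 23→3, 8→3, -3→1, -4→1, -3→2, 20→4, 24→5, 23→5, 19→4, 16→4, 0→3, 6→4, 14→5, 10→5.
So the longest increasing subsequence has length 5, e.g. -2, 4, 8, 20, 24.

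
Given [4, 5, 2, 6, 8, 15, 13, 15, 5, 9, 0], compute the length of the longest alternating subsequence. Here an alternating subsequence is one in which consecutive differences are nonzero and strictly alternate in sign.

9

Track the best alternating length ending on an up-step vs a down-step at each position: up/down = 1/1, 2/1, 1/3, 4/1, 4/1, 4/1, 4/5, 6/1, 4/7, 8/7, 1/9.
The maximum over both is 9; one such subsequence is 4, 5, 2, 15, 13, 15, 5, 9, 0.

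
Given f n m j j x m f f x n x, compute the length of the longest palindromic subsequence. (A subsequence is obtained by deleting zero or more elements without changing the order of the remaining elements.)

Using dp[i][j] = 2 + dp[i+1][j−1] if the ends match, else max(dp[i+1][j], dp[i][j−1]):
dp[1][12] = 6. A witness is nxffxn at positions 2,6,8,9,10,11.

6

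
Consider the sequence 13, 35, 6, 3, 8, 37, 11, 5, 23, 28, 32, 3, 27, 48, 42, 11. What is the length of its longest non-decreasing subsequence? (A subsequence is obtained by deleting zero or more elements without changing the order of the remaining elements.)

7

Scanning left to right, the best length ending at each element is: 13→1, 35→2, 6→1, 3→1, 8→2, 37→3, 11→3, 5→2, 23→4, 28→5, 32→6, 3→2, 27→5, 48→7, 42→7, 11→4.
So the longest non-decreasing subsequence has length 7, e.g. 6, 8, 11, 23, 28, 32, 48.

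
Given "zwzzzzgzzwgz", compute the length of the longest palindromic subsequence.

10

Using dp[i][j] = 2 + dp[i+1][j−1] if the ends match, else max(dp[i+1][j], dp[i][j−1]):
dp[1][12] = 10. A witness is zwzzzzzzwz at positions 1,2,3,4,5,6,8,9,10,12.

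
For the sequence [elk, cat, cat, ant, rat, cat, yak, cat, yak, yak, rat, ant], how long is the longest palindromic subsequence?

7

One longest palindromic subsequence is ant rat yak yak yak rat ant (positions 4,5,7,9,10,11,12); it reads the same forward and backward, and the interval DP gives dp[1][12] = 7.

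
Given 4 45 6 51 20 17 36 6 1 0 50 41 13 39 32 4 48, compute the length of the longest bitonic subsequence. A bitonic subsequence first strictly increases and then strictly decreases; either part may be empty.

One longest bitonic subsequence is 4, 6, 20, 36, 50, 41, 39, 32, 4 (positions 1,3,5,7,11,12,14,15,16): it rises to 50 then falls. Length 9 is optimal.

9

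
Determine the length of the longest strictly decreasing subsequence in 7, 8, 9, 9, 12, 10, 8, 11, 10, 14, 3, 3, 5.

Let dp[i] be the longest decreasing subsequence ending at position i. Then dp = [1, 1, 1, 1, 1, 2, 3, 2, 3, 1, 4, 4, 4].
The maximum is 4; one witness is 12, 10, 8, 3 at positions 5,6,7,11.

4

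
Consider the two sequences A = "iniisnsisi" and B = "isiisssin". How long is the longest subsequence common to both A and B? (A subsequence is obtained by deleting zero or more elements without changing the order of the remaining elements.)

Backtracking the LCS table gives one alignment: i (A1,B1) → i (A3,B3) → i (A4,B4) → s (A5,B5) → s (A7,B6) → s (A9,B7) → i (A10,B8).
So the longest common subsequence has length 7.

7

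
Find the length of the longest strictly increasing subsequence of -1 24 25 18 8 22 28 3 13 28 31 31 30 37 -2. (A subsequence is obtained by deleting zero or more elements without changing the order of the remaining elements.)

6

Scanning left to right, the best length ending at each element is: -1→1, 24→2, 25→3, 18→2, 8→2, 22→3, 28→4, 3→2, 13→3, 28→4, 31→5, 31→5, 30→5, 37→6, -2→1.
So the longest increasing subsequence has length 6, e.g. -1, 24, 25, 28, 31, 37.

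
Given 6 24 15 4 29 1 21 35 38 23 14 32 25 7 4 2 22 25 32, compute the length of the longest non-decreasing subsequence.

One longest non-decreasing subsequence is 6, 15, 21, 23, 25, 25, 32 (positions 1,3,7,10,13,18,19), of length 7; no longer one exists.

7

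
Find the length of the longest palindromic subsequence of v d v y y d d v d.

Using dp[i][j] = 2 + dp[i+1][j−1] if the ends match, else max(dp[i+1][j], dp[i][j−1]):
dp[1][9] = 6. A witness is dvddvd at positions 2,3,6,7,8,9.

6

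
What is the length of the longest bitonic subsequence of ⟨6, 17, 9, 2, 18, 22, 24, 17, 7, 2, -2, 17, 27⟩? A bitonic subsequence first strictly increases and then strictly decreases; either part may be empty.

Let inc[i] be the LIS ending at i and dec[i] the longest strictly decreasing subsequence starting at i. inc = [1, 2, 2, 1, 3, 4, 5, 3, 2, 1, 1, 3, 6], dec = [3, 5, 4, 2, 5, 5, 5, 4, 3, 2, 1, 1, 1].
max_i inc[i]+dec[i]−1 = 9, with one witness 6, 17, 18, 22, 24, 17, 7, 2, -2.

9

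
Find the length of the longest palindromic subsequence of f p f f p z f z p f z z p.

One longest palindromic subsequence is pfpzfzpfp (positions 2,4,5,6,7,8,9,10,13); it reads the same forward and backward, and the interval DP gives dp[1][13] = 9.

9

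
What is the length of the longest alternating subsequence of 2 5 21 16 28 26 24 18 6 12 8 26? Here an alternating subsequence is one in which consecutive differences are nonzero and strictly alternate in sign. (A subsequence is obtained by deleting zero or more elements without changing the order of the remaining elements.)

8

Track the best alternating length ending on an up-step vs a down-step at each position: up/down = 1/1, 2/1, 2/1, 2/3, 4/1, 4/5, 4/5, 4/5, 2/5, 6/5, 6/7, 8/5.
The maximum over both is 8; one such subsequence is 2, 21, 16, 28, 6, 12, 8, 26.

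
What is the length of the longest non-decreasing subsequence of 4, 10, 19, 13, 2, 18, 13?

4

Let dp[i] be the longest non-decreasing subsequence ending at position i. Then dp = [1, 2, 3, 3, 1, 4, 4].
The maximum is 4; one witness is 4, 10, 13, 18 at positions 1,2,4,6.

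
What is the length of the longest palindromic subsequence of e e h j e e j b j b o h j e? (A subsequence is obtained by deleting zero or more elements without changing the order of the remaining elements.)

8

Using dp[i][j] = 2 + dp[i+1][j−1] if the ends match, else max(dp[i+1][j], dp[i][j−1]):
dp[1][14] = 8. A witness is ehjeejhe at positions 1,3,4,5,6,9,12,14.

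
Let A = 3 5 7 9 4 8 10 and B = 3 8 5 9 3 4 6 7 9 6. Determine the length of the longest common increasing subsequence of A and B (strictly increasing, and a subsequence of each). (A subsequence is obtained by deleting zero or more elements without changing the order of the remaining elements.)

4

A longest common strictly increasing subsequence is 3, 5, 7, 9 (length 4); it appears in order in both A and B, and no longer such subsequence exists.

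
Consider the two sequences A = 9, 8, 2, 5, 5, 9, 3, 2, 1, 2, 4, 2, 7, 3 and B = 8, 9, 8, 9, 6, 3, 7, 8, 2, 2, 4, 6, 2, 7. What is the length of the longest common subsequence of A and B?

A longest common subsequence is 9, 8, 9, 3, 2, 2, 4, 2, 7 (length 9); the LCS DP confirms no longer common subsequence exists.

9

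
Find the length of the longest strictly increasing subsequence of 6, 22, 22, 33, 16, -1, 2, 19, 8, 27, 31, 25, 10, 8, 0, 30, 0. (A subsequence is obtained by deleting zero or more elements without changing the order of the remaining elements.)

Scanning left to right, the best length ending at each element is: 6→1, 22→2, 22→2, 33→3, 16→2, -1→1, 2→2, 19→3, 8→3, 27→4, 31→5, 25→4, 10→4, 8→3, 0→2, 30→5, 0→2.
So the longest increasing subsequence has length 5, e.g. 6, 16, 19, 27, 31.

5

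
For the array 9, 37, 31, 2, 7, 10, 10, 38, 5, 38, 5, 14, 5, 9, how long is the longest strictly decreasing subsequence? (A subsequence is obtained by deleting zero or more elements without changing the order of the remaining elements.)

Let dp[i] be the longest decreasing subsequence ending at position i. Then dp = [1, 1, 2, 3, 3, 3, 3, 1, 4, 1, 4, 3, 4, 4].
The maximum is 4; one witness is 37, 31, 7, 5 at positions 2,3,5,9.

4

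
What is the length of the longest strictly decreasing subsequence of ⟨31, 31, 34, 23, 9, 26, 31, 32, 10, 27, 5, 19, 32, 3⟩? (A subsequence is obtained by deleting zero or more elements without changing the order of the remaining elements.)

5

Let dp[i] be the longest decreasing subsequence ending at position i. Then dp = [1, 1, 1, 2, 3, 2, 2, 2, 3, 3, 4, 4, 2, 5].
The maximum is 5; one witness is 31, 23, 9, 5, 3 at positions 1,4,5,11,14.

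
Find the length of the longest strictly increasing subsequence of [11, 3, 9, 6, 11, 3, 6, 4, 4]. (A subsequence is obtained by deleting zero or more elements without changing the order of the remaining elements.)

Scanning left to right, the best length ending at each element is: 11→1, 3→1, 9→2, 6→2, 11→3, 3→1, 6→2, 4→2, 4→2.
So the longest increasing subsequence has length 3, e.g. 3, 9, 11.

3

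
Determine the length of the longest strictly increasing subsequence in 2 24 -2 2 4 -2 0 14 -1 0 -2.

4

One longest increasing subsequence is -2, 2, 4, 14 (positions 3,4,5,8), of length 4; no longer one exists.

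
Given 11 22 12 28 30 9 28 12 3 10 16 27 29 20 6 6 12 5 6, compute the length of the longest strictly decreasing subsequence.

6

Let dp[i] be the longest decreasing subsequence ending at position i. Then dp = [1, 1, 2, 1, 1, 3, 2, 3, 4, 4, 3, 3, 2, 4, 5, 5, 5, 6, 6].
The maximum is 6; one witness is 30, 28, 12, 10, 6, 5 at positions 5,7,8,10,15,18.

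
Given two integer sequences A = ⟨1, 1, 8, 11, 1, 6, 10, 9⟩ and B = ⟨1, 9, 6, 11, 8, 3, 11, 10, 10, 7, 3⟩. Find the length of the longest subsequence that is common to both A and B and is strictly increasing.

3

For each value that appears in both, track the longest common increasing run ending there.
The best achievable length is 3; one witness is 1, 8, 11 (A-positions 1,3,4, B-positions 1,5,7).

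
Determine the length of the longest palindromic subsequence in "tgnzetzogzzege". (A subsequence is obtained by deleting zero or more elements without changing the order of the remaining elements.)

7

One longest palindromic subsequence is gezzzeg (positions 2,5,7,10,11,12,13); it reads the same forward and backward, and the interval DP gives dp[1][14] = 7.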